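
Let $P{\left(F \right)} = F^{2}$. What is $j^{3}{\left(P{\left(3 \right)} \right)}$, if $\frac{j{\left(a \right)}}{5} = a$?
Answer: $91125$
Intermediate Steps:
$j{\left(a \right)} = 5 a$
$j^{3}{\left(P{\left(3 \right)} \right)} = \left(5 \cdot 3^{2}\right)^{3} = \left(5 \cdot 9\right)^{3} = 45^{3} = 91125$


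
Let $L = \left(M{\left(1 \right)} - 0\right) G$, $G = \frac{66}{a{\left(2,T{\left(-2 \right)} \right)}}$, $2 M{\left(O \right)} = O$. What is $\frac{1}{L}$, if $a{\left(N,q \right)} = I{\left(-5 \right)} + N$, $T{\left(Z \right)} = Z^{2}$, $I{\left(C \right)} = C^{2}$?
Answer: $\frac{9}{11} \approx 0.81818$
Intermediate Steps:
$M{\left(O \right)} = \frac{O}{2}$
$a{\left(N,q \right)} = 25 + N$ ($a{\left(N,q \right)} = \left(-5\right)^{2} + N = 25 + N$)
$G = \frac{22}{9}$ ($G = \frac{66}{25 + 2} = \frac{66}{27} = 66 \cdot \frac{1}{27} = \frac{22}{9} \approx 2.4444$)
$L = \frac{11}{9}$ ($L = \left(\frac{1}{2} \cdot 1 - 0\right) \frac{22}{9} = \left(\frac{1}{2} + 0\right) \frac{22}{9} = \frac{1}{2} \cdot \frac{22}{9} = \frac{11}{9} \approx 1.2222$)
$\frac{1}{L} = \frac{1}{\frac{11}{9}} = \frac{9}{11}$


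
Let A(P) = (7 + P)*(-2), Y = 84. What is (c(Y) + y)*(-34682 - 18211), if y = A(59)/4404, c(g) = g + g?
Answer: -3260588985/367 ≈ -8.8844e+6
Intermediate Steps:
A(P) = -14 - 2*P
c(g) = 2*g
y = -11/367 (y = (-14 - 2*59)/4404 = (-14 - 118)*(1/4404) = -132*1/4404 = -11/367 ≈ -0.029973)
(c(Y) + y)*(-34682 - 18211) = (2*84 - 11/367)*(-34682 - 18211) = (168 - 11/367)*(-52893) = (61645/367)*(-52893) = -3260588985/367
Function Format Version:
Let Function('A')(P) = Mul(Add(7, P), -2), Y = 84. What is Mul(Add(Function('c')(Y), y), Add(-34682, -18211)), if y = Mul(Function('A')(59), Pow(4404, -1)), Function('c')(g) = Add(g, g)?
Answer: Rational(-3260588985, 367) ≈ -8.8844e+6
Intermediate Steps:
Function('A')(P) = Add(-14, Mul(-2, P))
Function('c')(g) = Mul(2, g)
y = Rational(-11, 367) (y = Mul(Add(-14, Mul(-2, 59)), Pow(4404, -1)) = Mul(Add(-14, -118), Rational(1, 4404)) = Mul(-132, Rational(1, 4404)) = Rational(-11, 367) ≈ -0.029973)
Mul(Add(Function('c')(Y), y), Add(-34682, -18211)) = Mul(Add(Mul(2, 84), Rational(-11, 367)), Add(-34682, -18211)) = Mul(Add(168, Rational(-11, 367)), -52893) = Mul(Rational(61645, 367), -52893) = Rational(-3260588985, 367)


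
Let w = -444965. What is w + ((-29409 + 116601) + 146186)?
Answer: -211587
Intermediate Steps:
w + ((-29409 + 116601) + 146186) = -444965 + ((-29409 + 116601) + 146186) = -444965 + (87192 + 146186) = -444965 + 233378 = -211587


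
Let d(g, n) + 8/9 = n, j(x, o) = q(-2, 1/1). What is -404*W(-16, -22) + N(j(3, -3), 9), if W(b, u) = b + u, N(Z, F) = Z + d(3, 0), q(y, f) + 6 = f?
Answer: 138115/9 ≈ 15346.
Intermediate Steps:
q(y, f) = -6 + f
j(x, o) = -5 (j(x, o) = -6 + 1/1 = -6 + 1*1 = -6 + 1 = -5)
d(g, n) = -8/9 + n
N(Z, F) = -8/9 + Z (N(Z, F) = Z + (-8/9 + 0) = Z - 8/9 = -8/9 + Z)
-404*W(-16, -22) + N(j(3, -3), 9) = -404*(-16 - 22) + (-8/9 - 5) = -404*(-38) - 53/9 = 15352 - 53/9 = 138115/9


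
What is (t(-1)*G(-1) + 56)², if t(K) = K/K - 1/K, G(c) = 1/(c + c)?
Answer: 3025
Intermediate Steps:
G(c) = 1/(2*c)
t(K) = 1 - 1/K
(t(-1)*G(-1) + 56)² = (((-1 - 1)/(-1))*((½)/(-1)) + 56)² = ((-1*(-2))*((½)*(-1)) + 56)² = (2*(-½) + 56)² = (-1 + 56)² = 55² = 3025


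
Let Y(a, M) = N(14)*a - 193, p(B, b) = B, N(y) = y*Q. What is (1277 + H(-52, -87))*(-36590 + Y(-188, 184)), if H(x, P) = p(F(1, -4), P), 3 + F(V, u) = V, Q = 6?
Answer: -67033125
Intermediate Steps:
F(V, u) = -3 + V
N(y) = 6*y (N(y) = y*6 = 6*y)
Y(a, M) = -193 + 84*a (Y(a, M) = (6*14)*a - 193 = 84*a - 193 = -193 + 84*a)
H(x, P) = -2 (H(x, P) = -3 + 1 = -2)
(1277 + H(-52, -87))*(-36590 + Y(-188, 184)) = (1277 - 2)*(-36590 + (-193 + 84*(-188))) = 1275*(-36590 + (-193 - 15792)) = 1275*(-36590 - 15985) = 1275*(-52575) = -67033125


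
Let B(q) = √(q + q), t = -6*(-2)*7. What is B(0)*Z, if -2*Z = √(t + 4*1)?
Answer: 0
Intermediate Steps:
t = 84 (t = 12*7 = 84)
B(q) = √2*√q (B(q) = √(2*q) = √2*√q)
Z = -√22 (Z = -√(84 + 4*1)/2 = -√(84 + 4)/2 = -√22 ≈ -4.6904)
B(0)*Z = (√2*√0)*(-√22) = (√2*0)*(-√22) = 0*(-√22) = 0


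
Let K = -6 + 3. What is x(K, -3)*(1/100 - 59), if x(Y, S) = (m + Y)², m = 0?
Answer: -53091/100 ≈ -530.91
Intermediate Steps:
K = -3
x(Y, S) = Y² (x(Y, S) = (0 + Y)² = Y²)
x(K, -3)*(1/100 - 59) = (-3)²*(1/100 - 59) = 9*(1/100 - 59) = 9*(-5899/100) = -53091/100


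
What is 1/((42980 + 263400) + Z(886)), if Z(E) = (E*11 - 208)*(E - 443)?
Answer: 1/4531714 ≈ 2.2067e-7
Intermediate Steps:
Z(E) = (-443 + E)*(-208 + 11*E) (Z(E) = (11*E - 208)*(-443 + E) = (-208 + 11*E)*(-443 + E) = (-443 + E)*(-208 + 11*E))
1/((42980 + 263400) + Z(886)) = 1/((42980 + 263400) + (92144 - 5081*886 + 11*886**2)) = 1/(306380 + (92144 - 4501766 + 11*784996)) = 1/(306380 + (92144 - 4501766 + 8634956)) = 1/(306380 + 4225334) = 1/4531714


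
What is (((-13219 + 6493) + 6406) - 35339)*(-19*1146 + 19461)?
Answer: 82479267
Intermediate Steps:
(((-13219 + 6493) + 6406) - 35339)*(-19*1146 + 19461) = ((-6726 + 6406) - 35339)*(-21774 + 19461) = (-320 - 35339)*(-2313) = -35659*(-2313) = 82479267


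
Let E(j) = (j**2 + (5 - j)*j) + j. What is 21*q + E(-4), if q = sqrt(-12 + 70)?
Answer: -24 + 21*sqrt(58) ≈ 135.93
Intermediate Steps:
E(j) = j + j**2 + j*(5 - j) (E(j) = (j**2 + j*(5 - j)) + j = j + j**2 + j*(5 - j))
q = sqrt(58) ≈ 7.6158
21*q + E(-4) = 21*sqrt(58) + 6*(-4) = 21*sqrt(58) - 24 = -24 + 21*sqrt(58)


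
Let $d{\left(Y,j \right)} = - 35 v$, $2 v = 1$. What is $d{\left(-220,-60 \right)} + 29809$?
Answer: $\frac{59583}{2} \approx 29792.0$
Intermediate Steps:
$v = \frac{1}{2}$ ($v = \frac{1}{2} \cdot 1 = \frac{1}{2} \approx 0.5$)
$d{\left(Y,j \right)} = - \frac{35}{2}$ ($d{\left(Y,j \right)} = \left(-35\right) \frac{1}{2} = - \frac{35}{2}$)
$d{\left(-220,-60 \right)} + 29809 = - \frac{35}{2} + 29809 = \frac{59583}{2}$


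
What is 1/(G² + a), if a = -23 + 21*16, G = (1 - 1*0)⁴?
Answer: 1/314 ≈ 0.0031847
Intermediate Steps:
G = 1 (G = (1 + 0)⁴ = 1⁴ = 1)
a = 313 (a = -23 + 336 = 313)
1/(G² + a) = 1/(1² + 313) = 1/(1 + 313) = 1/314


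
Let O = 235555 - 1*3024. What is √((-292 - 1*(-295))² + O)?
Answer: 2*√58135 ≈ 482.22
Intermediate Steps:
O = 232531 (O = 235555 - 3024 = 232531)
√((-292 - 1*(-295))² + O) = √((-292 - 1*(-295))² + 232531) = √((-292 + 295)² + 232531) = √(3² + 232531) = √(9 + 232531) = √232540 = 2*√58135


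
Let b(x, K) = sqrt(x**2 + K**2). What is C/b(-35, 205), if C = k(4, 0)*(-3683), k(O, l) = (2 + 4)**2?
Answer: -66294*sqrt(1730)/4325 ≈ -637.55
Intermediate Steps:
b(x, K) = sqrt(K**2 + x**2)
k(O, l) = 36 (k(O, l) = 6**2 = 36)
C = -132588 (C = 36*(-3683) = -132588)
C/b(-35, 205) = -132588/sqrt(205**2 + (-35)**2) = -132588/sqrt(42025 + 1225) = -132588*sqrt(1730)/8650 = -66294*sqrt(1730)/4325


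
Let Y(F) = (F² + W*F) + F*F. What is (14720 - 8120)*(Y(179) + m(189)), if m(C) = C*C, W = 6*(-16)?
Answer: 545285400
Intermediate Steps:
W = -96
Y(F) = -96*F + 2*F² (Y(F) = (F² - 96*F) + F*F = (F² - 96*F) + F² = -96*F + 2*F²)
m(C) = C²
(14720 - 8120)*(Y(179) + m(189)) = (14720 - 8120)*(2*179*(-48 + 179) + 189²) = 6600*(2*179*131 + 35721) = 6600*(46898 + 35721) = 6600*82619 = 545285400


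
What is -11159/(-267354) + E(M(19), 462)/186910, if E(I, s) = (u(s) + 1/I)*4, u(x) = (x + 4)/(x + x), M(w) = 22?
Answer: 80323190537/1923888741390 ≈ 0.041750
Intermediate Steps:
u(x) = (4 + x)/(2*x) (u(x) = (4 + x)/((2*x)) = (4 + x)*(1/(2*x)) = (4 + x)/(2*x))
E(I, s) = 4/I + 2*(4 + s)/s (E(I, s) = ((4 + s)/(2*s) + 1/I)*4 = (1/I + (4 + s)/(2*s))*4 = 4/I + 2*(4 + s)/s)
-11159/(-267354) + E(M(19), 462)/186910 = -11159/(-267354) + (2 + 4/22 + 8/462)/186910 = -11159*(-1/267354) + (2 + 4*(1/22) + 8*(1/462))*(1/186910) = 11159/267354 + (2 + 2/11 + 4/231)*(1/186910) = 11159/267354 + (508/231)*(1/186910) = 11159/267354 + 254/21588105 = 80323190537/1923888741390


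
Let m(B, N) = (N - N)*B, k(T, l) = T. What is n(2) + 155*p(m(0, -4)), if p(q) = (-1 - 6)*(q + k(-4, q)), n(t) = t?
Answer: 4342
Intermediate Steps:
m(B, N) = 0 (m(B, N) = 0*B = 0)
p(q) = 28 - 7*q (p(q) = (-1 - 6)*(q - 4) = -7*(-4 + q) = 28 - 7*q)
n(2) + 155*p(m(0, -4)) = 2 + 155*(28 - 7*0) = 2 + 155*(28 + 0) = 2 + 155*28 = 2 + 4340 = 4342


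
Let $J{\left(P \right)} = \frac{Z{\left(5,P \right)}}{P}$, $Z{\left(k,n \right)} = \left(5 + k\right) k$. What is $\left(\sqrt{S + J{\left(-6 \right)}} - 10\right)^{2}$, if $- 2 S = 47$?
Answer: $\frac{\left(60 - i \sqrt{1146}\right)^{2}}{36} \approx 68.167 - 112.84 i$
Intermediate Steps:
$S = - \frac{47}{2}$ ($S = \left(- \frac{1}{2}\right) 47 = - \frac{47}{2} \approx -23.5$)
$Z{\left(k,n \right)} = k \left(5 + k\right)$
$J{\left(P \right)} = \frac{50}{P}$ ($J{\left(P \right)} = \frac{5 \left(5 + 5\right)}{P} = \frac{5 \cdot 10}{P} = \frac{50}{P}$)
$\left(\sqrt{S + J{\left(-6 \right)}} - 10\right)^{2} = \left(\sqrt{- \frac{47}{2} + \frac{50}{-6}} - 10\right)^{2} = \left(\sqrt{- \frac{47}{2} + 50 \left(- \frac{1}{6}\right)} - 10\right)^{2} = \left(\sqrt{- \frac{47}{2} - \frac{25}{3}} - 10\right)^{2} = \left(\sqrt{- \frac{191}{6}} - 10\right)^{2} = \left(\frac{i \sqrt{1146}}{6} - 10\right)^{2} = \left(-10 + \frac{i \sqrt{1146}}{6}\right)^{2}$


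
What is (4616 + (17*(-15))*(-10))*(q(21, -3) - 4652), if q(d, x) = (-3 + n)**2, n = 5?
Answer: -33307568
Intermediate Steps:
q(d, x) = 4 (q(d, x) = (-3 + 5)**2 = 2**2 = 4)
(4616 + (17*(-15))*(-10))*(q(21, -3) - 4652) = (4616 + (17*(-15))*(-10))*(4 - 4652) = (4616 - 255*(-10))*(-4648) = (4616 + 2550)*(-4648) = 7166*(-4648) = -33307568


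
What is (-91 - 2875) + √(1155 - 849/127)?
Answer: -2966 + 6*√514477/127 ≈ -2932.1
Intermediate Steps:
(-91 - 2875) + √(1155 - 849/127) = -2966 + √(1155 - 849*1/127) = -2966 + √(1155 - 849/127) = -2966 + √(145836/127) = -2966 + 6*√514477/127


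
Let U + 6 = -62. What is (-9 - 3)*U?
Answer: 816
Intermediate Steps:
U = -68 (U = -6 - 62 = -68)
(-9 - 3)*U = (-9 - 3)*(-68) = -12*(-68) = 816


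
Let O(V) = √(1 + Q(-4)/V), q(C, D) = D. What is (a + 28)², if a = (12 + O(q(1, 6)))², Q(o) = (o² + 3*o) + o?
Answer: 38809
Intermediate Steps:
Q(o) = o² + 4*o
O(V) = 1 (O(V) = √(1 + (-4*(4 - 4))/V) = √(1 + (-4*0)/V) = √(1 + 0/V) = √(1 + 0) = √1 = 1)
a = 169 (a = (12 + 1)² = 13² = 169)
(a + 28)² = (169 + 28)² = 197² = 38809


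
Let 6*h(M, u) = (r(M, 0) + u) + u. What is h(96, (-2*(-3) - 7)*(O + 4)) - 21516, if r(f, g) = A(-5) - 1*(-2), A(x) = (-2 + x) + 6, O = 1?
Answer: -43035/2 ≈ -21518.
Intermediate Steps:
A(x) = 4 + x
r(f, g) = 1 (r(f, g) = (4 - 5) - 1*(-2) = -1 + 2 = 1)
h(M, u) = ⅙ + u/3 (h(M, u) = ((1 + u) + u)/6 = (1 + 2*u)/6 = ⅙ + u/3)
h(96, (-2*(-3) - 7)*(O + 4)) - 21516 = (⅙ + ((-2*(-3) - 7)*(1 + 4))/3) - 21516 = (⅙ + ((6 - 7)*5)/3) - 21516 = (⅙ + (-1*5)/3) - 21516 = (⅙ + (⅓)*(-5)) - 21516 = (⅙ - 5/3) - 21516 = -3/2 - 21516 = -43035/2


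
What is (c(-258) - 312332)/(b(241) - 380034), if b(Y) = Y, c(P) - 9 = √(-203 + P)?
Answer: 312323/379793 - I*√461/379793 ≈ 0.82235 - 5.6533e-5*I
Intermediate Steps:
c(P) = 9 + √(-203 + P)
(c(-258) - 312332)/(b(241) - 380034) = ((9 + √(-203 - 258)) - 312332)/(241 - 380034) = ((9 + √(-461)) - 312332)/(-379793) = ((9 + I*√461) - 312332)*(-1/379793) = (-312323 + I*√461)*(-1/379793) = 312323/379793 - I*√461/379793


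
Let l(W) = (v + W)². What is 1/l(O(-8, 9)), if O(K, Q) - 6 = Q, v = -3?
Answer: 1/144 ≈ 0.0069444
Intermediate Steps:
O(K, Q) = 6 + Q
l(W) = (-3 + W)²
1/l(O(-8, 9)) = 1/((-3 + (6 + 9))²) = 1/((-3 + 15)²) = 1/(12²) = 1/144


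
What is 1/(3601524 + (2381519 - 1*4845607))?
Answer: 1/1137436 ≈ 8.7917e-7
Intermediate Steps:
1/(3601524 + (2381519 - 1*4845607)) = 1/(3601524 + (2381519 - 4845607)) = 1/(3601524 - 2464088) = 1/1137436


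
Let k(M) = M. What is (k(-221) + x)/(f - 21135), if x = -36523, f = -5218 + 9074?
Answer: 36744/17279 ≈ 2.1265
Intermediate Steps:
f = 3856
(k(-221) + x)/(f - 21135) = (-221 - 36523)/(3856 - 21135) = -36744/(-17279) = -36744*(-1/17279) = 36744/17279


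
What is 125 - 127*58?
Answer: -7241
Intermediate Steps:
125 - 127*58 = 125 - 7366 = -7241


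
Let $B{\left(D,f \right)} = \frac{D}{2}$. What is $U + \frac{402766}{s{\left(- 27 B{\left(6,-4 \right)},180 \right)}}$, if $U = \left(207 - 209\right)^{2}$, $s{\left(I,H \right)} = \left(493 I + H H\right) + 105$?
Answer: $- \frac{186527}{3714} \approx -50.223$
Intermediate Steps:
$B{\left(D,f \right)} = \frac{D}{2}$ ($B{\left(D,f \right)} = D \frac{1}{2} = \frac{D}{2}$)
$s{\left(I,H \right)} = 105 + H^{2} + 493 I$ ($s{\left(I,H \right)} = \left(493 I + H^{2}\right) + 105 = \left(H^{2} + 493 I\right) + 105 = 105 + H^{2} + 493 I$)
$U = 4$ ($U = \left(-2\right)^{2} = 4$)
$U + \frac{402766}{s{\left(- 27 B{\left(6,-4 \right)},180 \right)}} = 4 + \frac{402766}{105 + 180^{2} + 493 \left(- 27 \cdot \frac{1}{2} \cdot 6\right)} = 4 + \frac{402766}{105 + 32400 + 493 \left(\left(-27\right) 3\right)} = 4 + \frac{402766}{105 + 32400 + 493 \left(-81\right)} = 4 + \frac{402766}{105 + 32400 - 39933} = 4 + \frac{402766}{-7428} = 4 + 402766 \left(- \frac{1}{7428}\right) = 4 - \frac{201383}{3714} = - \frac{186527}{3714}$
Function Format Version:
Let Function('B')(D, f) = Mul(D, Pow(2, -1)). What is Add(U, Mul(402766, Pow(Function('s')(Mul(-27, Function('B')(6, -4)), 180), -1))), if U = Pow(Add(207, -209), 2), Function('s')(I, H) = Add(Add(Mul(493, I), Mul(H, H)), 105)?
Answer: Rational(-186527, 3714) ≈ -50.223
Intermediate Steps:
Function('B')(D, f) = Mul(Rational(1, 2), D) (Function('B')(D, f) = Mul(D, Rational(1, 2)) = Mul(Rational(1, 2), D))
Function('s')(I, H) = Add(105, Pow(H, 2), Mul(493, I)) (Function('s')(I, H) = Add(Add(Mul(493, I), Pow(H, 2)), 105) = Add(Add(Pow(H, 2), Mul(493, I)), 105) = Add(105, Pow(H, 2), Mul(493, I)))
U = 4 (U = Pow(-2, 2) = 4)
Add(U, Mul(402766, Pow(Function('s')(Mul(-27, Function('B')(6, -4)), 180), -1))) = Add(4, Mul(402766, Pow(Add(105, Pow(180, 2), Mul(493, Mul(-27, Mul(Rational(1, 2), 6)))), -1))) = Add(4, Mul(402766, Pow(Add(105, 32400, Mul(493, Mul(-27, 3))), -1))) = Add(4, Mul(402766, Pow(Add(105, 32400, Mul(493, -81)), -1))) = Add(4, Mul(402766, Pow(Add(105, 32400, -39933), -1))) = Add(4, Mul(402766, Pow(-7428, -1))) = Add(4, Mul(402766, Rational(-1, 7428))) = Add(4, Rational(-201383, 3714)) = Rational(-186527, 3714)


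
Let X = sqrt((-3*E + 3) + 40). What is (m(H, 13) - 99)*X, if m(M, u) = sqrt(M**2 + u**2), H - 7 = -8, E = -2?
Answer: -693 + 7*sqrt(170) ≈ -601.73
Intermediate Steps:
H = -1 (H = 7 - 8 = -1)
X = 7 (X = sqrt((-3*(-2) + 3) + 40) = sqrt((6 + 3) + 40) = sqrt(9 + 40) = sqrt(49) = 7)
(m(H, 13) - 99)*X = (sqrt((-1)**2 + 13**2) - 99)*7 = (sqrt(1 + 169) - 99)*7 = (sqrt(170) - 99)*7 = (-99 + sqrt(170))*7 = -693 + 7*sqrt(170)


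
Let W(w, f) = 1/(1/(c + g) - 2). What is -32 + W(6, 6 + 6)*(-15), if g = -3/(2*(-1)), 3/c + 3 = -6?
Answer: -151/8 ≈ -18.875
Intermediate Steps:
c = -⅓ (c = 3/(-3 - 6) = 3/(-9) = 3*(-⅑) = -⅓ ≈ -0.33333)
g = 3/2 (g = -3/(-2) = -3*(-½) = 3/2 ≈ 1.5000)
W(w, f) = -7/8 (W(w, f) = 1/(1/(-⅓ + 3/2) - 2) = 1/(1/(7/6) - 2) = 1/(6/7 - 2) = 1/(-8/7) = -7/8)
-32 + W(6, 6 + 6)*(-15) = -32 - 7/8*(-15) = -32 + 105/8 = -151/8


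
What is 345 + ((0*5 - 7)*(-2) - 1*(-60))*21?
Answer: 1899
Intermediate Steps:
345 + ((0*5 - 7)*(-2) - 1*(-60))*21 = 345 + ((0 - 7)*(-2) + 60)*21 = 345 + (-7*(-2) + 60)*21 = 345 + (14 + 60)*21 = 345 + 74*21 = 345 + 1554 = 1899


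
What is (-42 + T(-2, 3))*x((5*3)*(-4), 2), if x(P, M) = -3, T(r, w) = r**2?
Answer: 114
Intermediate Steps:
(-42 + T(-2, 3))*x((5*3)*(-4), 2) = (-42 + (-2)**2)*(-3) = (-42 + 4)*(-3) = -38*(-3) = 114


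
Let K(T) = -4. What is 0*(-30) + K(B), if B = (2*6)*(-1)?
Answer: -4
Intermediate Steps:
B = -12 (B = 12*(-1) = -12)
0*(-30) + K(B) = 0*(-30) - 4 = 0 - 4 = -4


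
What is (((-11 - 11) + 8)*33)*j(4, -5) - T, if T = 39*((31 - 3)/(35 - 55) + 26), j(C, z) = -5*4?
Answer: 41403/5 ≈ 8280.6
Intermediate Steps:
j(C, z) = -20
T = 4797/5 (T = 39*(28/(-20) + 26) = 39*(28*(-1/20) + 26) = 39*(-7/5 + 26) = 39*(123/5) = 4797/5 ≈ 959.40)
(((-11 - 11) + 8)*33)*j(4, -5) - T = (((-11 - 11) + 8)*33)*(-20) - 1*4797/5 = ((-22 + 8)*33)*(-20) - 4797/5 = -14*33*(-20) - 4797/5 = -462*(-20) - 4797/5 = 9240 - 4797/5 = 41403/5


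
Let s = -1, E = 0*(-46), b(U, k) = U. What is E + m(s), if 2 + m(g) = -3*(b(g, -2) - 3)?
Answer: 10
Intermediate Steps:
E = 0
m(g) = 7 - 3*g (m(g) = -2 - 3*(g - 3) = -2 - 3*(-3 + g) = -2 + (9 - 3*g) = 7 - 3*g)
E + m(s) = 0 + (7 - 3*(-1)) = 0 + (7 + 3) = 0 + 10 = 10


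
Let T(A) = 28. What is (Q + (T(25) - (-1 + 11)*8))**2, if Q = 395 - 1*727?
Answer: 147456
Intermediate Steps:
Q = -332 (Q = 395 - 727 = -332)
(Q + (T(25) - (-1 + 11)*8))**2 = (-332 + (28 - (-1 + 11)*8))**2 = (-332 + (28 - 10*8))**2 = (-332 + (28 - 1*80))**2 = (-332 + (28 - 80))**2 = (-332 - 52)**2 = (-384)**2 = 147456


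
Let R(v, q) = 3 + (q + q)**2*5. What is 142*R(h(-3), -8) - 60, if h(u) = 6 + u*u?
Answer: 182126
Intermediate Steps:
h(u) = 6 + u**2
R(v, q) = 3 + 20*q**2 (R(v, q) = 3 + (2*q)**2*5 = 3 + (4*q**2)*5 = 3 + 20*q**2)
142*R(h(-3), -8) - 60 = 142*(3 + 20*(-8)**2) - 60 = 142*(3 + 20*64) - 60 = 142*(3 + 1280) - 60 = 142*1283 - 60 = 182186 - 60 = 182126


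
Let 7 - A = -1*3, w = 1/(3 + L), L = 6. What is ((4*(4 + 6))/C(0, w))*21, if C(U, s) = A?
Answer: 84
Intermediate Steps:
w = 1/9 (w = 1/(3 + 6) = 1/9 ≈ 0.11111)
A = 10 (A = 7 - (-1)*3 = 7 - 1*(-3) = 7 + 3 = 10)
C(U, s) = 10
((4*(4 + 6))/C(0, w))*21 = ((4*(4 + 6))/10)*21 = ((4*10)*(1/10))*21 = (40*(1/10))*21 = 4*21 = 84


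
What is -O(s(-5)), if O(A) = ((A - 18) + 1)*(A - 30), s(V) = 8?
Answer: -198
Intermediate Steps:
O(A) = (-30 + A)*(-17 + A) (O(A) = ((-18 + A) + 1)*(-30 + A) = (-17 + A)*(-30 + A) = (-30 + A)*(-17 + A))
-O(s(-5)) = -(510 + 8² - 47*8) = -(510 + 64 - 376) = -1*198 = -198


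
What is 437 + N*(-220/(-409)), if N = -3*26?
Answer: 161573/409 ≈ 395.04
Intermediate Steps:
N = -78
437 + N*(-220/(-409)) = 437 - (-17160)/(-409) = 437 - (-17160)*(-1)/409 = 437 - 78*220/409 = 437 - 17160/409 = 161573/409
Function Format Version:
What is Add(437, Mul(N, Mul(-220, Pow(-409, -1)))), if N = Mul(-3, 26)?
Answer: Rational(161573, 409) ≈ 395.04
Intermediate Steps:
N = -78
Add(437, Mul(N, Mul(-220, Pow(-409, -1)))) = Add(437, Mul(-78, Mul(-220, Pow(-409, -1)))) = Add(437, Mul(-78, Mul(-220, Rational(-1, 409)))) = Add(437, Mul(-78, Rational(220, 409))) = Add(437, Rational(-17160, 409)) = Rational(161573, 409)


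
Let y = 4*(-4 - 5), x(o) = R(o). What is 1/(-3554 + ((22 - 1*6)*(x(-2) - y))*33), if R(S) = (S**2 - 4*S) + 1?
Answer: 1/22318 ≈ 4.4807e-5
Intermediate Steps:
R(S) = 1 + S**2 - 4*S
x(o) = 1 + o**2 - 4*o
y = -36 (y = 4*(-9) = -36)
1/(-3554 + ((22 - 1*6)*(x(-2) - y))*33) = 1/(-3554 + ((22 - 1*6)*((1 + (-2)**2 - 4*(-2)) - 1*(-36)))*33) = 1/(-3554 + ((22 - 6)*((1 + 4 + 8) + 36))*33) = 1/(-3554 + (16*(13 + 36))*33) = 1/(-3554 + (16*49)*33) = 1/(-3554 + 784*33) = 1/(-3554 + 25872) = 1/22318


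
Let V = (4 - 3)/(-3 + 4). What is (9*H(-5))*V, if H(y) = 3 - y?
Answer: 72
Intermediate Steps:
V = 1 (V = 1/1 = 1*1 = 1)
(9*H(-5))*V = (9*(3 - 1*(-5)))*1 = (9*(3 + 5))*1 = (9*8)*1 = 72*1 = 72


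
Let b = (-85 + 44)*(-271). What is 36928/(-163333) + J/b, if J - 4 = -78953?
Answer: -13305284025/1814792963 ≈ -7.3316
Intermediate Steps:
J = -78949 (J = 4 - 78953 = -78949)
b = 11111 (b = -41*(-271) = 11111)
36928/(-163333) + J/b = 36928/(-163333) - 78949/11111 = 36928*(-1/163333) - 78949*1/11111 = -36928/163333 - 78949/11111 = -13305284025/1814792963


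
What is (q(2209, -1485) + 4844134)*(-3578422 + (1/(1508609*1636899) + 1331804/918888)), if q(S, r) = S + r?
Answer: -1639163775661470325529125531883/94547470854379917 ≈ -1.7337e+13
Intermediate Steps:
(q(2209, -1485) + 4844134)*(-3578422 + (1/(1508609*1636899) + 1331804/918888)) = ((2209 - 1485) + 4844134)*(-3578422 + (1/(1508609*1636899) + 1331804/918888)) = (724 + 4844134)*(-3578422 + ((1/1508609)*(1/1636899) + 1331804*(1/918888))) = 4844858*(-3578422 + (1/2469440563491 + 332951/229722)) = 4844858*(-3578422 + 274067568351707221/189094941708759834) = 4844858*(-676661225431775430994727/189094941708759834) = -1639163775661470325529125531883/94547470854379917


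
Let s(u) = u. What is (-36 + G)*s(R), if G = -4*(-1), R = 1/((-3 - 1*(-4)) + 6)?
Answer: -32/7 ≈ -4.5714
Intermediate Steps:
R = ⅐ (R = 1/((-3 + 4) + 6) = 1/(1 + 6) = 1/7 = ⅐ ≈ 0.14286)
G = 4
(-36 + G)*s(R) = (-36 + 4)*(⅐) = -32*⅐ = -32/7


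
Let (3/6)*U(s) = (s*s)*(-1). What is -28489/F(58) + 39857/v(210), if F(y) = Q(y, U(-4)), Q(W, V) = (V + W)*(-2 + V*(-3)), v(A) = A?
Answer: 45713909/256620 ≈ 178.14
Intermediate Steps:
U(s) = -2*s² (U(s) = 2*((s*s)*(-1)) = 2*(s²*(-1)) = 2*(-s²) = -2*s²)
Q(W, V) = (-2 - 3*V)*(V + W) (Q(W, V) = (V + W)*(-2 - 3*V) = (-2 - 3*V)*(V + W))
F(y) = -3008 + 94*y (F(y) = -3*(-2*(-4)²)² - (-4)*(-4)² - 2*y - 3*(-2*(-4)²)*y = -3*(-2*16)² - (-4)*16 - 2*y - 3*(-2*16)*y = -3*(-32)² - 2*(-32) - 2*y - 3*(-32)*y = -3*1024 + 64 - 2*y + 96*y = -3072 + 64 - 2*y + 96*y = -3008 + 94*y)
-28489/F(58) + 39857/v(210) = -28489/(-3008 + 94*58) + 39857/210 = -28489/(-3008 + 5452) + 39857*(1/210) = -28489/2444 + 39857/210 = 45713909/256620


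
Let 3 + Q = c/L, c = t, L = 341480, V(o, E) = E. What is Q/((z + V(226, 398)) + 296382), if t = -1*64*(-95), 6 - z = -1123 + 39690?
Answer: -25459/2204415603 ≈ -1.1549e-5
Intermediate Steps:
z = -38561 (z = 6 - (-1123 + 39690) = 6 - 1*38567 = 6 - 38567 = -38561)
t = 6080 (t = -64*(-95) = 6080)
c = 6080
Q = -25459/8537 (Q = -3 + 6080/341480 = -3 + 6080*(1/341480) = -3 + 152/8537 = -25459/8537 ≈ -2.9822)
Q/((z + V(226, 398)) + 296382) = -25459/(8537*((-38561 + 398) + 296382)) = -25459/(8537*(-38163 + 296382)) = -25459/8537/258219 = -25459/8537*1/258219 = -25459/2204415603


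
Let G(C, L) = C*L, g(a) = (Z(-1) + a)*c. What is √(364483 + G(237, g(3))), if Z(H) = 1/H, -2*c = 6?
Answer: √363061 ≈ 602.54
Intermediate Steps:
c = -3 (c = -½*6 = -3)
Z(H) = 1/H
g(a) = 3 - 3*a (g(a) = (1/(-1) + a)*(-3) = (-1 + a)*(-3) = 3 - 3*a)
√(364483 + G(237, g(3))) = √(364483 + 237*(3 - 3*3)) = √(364483 + 237*(3 - 9)) = √(364483 + 237*(-6)) = √(364483 - 1422) = √363061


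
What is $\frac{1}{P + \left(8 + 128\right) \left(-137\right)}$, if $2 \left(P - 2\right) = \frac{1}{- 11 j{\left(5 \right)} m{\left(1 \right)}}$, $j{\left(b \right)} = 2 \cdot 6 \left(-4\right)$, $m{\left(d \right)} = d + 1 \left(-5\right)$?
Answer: $- \frac{4224}{78693121} \approx -5.3677 \cdot 10^{-5}$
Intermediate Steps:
$m{\left(d \right)} = -5 + d$ ($m{\left(d \right)} = d - 5 = -5 + d$)
$j{\left(b \right)} = -48$ ($j{\left(b \right)} = 12 \left(-4\right) = -48$)
$P = \frac{8447}{4224}$ ($P = 2 + \frac{1}{2 \left(-11\right) \left(-48\right) \left(-5 + 1\right)} = 2 + \frac{1}{2 \cdot 528 \left(-4\right)} = 2 + \frac{1}{2 \left(-2112\right)} = 2 + \frac{1}{2} \left(- \frac{1}{2112}\right) = 2 - \frac{1}{4224} = \frac{8447}{4224} \approx 1.9998$)
$\frac{1}{P + \left(8 + 128\right) \left(-137\right)} = \frac{1}{\frac{8447}{4224} + \left(8 + 128\right) \left(-137\right)} = \frac{1}{\frac{8447}{4224} + 136 \left(-137\right)} = \frac{1}{\frac{8447}{4224} - 18632} = \frac{1}{- \frac{78693121}{4224}} = - \frac{4224}{78693121}$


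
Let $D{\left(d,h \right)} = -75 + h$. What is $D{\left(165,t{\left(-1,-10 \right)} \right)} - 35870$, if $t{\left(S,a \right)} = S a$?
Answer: $-35935$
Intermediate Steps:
$D{\left(165,t{\left(-1,-10 \right)} \right)} - 35870 = \left(-75 - -10\right) - 35870 = \left(-75 + 10\right) - 35870 = -65 - 35870 = -35935$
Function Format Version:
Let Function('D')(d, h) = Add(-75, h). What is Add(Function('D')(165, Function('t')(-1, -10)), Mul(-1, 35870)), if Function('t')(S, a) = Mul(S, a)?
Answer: -35935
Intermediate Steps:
Add(Function('D')(165, Function('t')(-1, -10)), Mul(-1, 35870)) = Add(Add(-75, Mul(-1, -10)), Mul(-1, 35870)) = Add(Add(-75, 10), -35870) = Add(-65, -35870) = -35935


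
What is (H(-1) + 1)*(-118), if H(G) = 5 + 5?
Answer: -1298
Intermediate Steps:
H(G) = 10
(H(-1) + 1)*(-118) = (10 + 1)*(-118) = 11*(-118) = -1298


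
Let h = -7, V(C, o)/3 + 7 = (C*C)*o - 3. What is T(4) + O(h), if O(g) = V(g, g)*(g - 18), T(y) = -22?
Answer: 26453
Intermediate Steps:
V(C, o) = -30 + 3*o*C² (V(C, o) = -21 + 3*((C*C)*o - 3) = -21 + 3*(C²*o - 3) = -21 + 3*(o*C² - 3) = -21 + 3*(-3 + o*C²) = -21 + (-9 + 3*o*C²) = -30 + 3*o*C²)
O(g) = (-30 + 3*g³)*(-18 + g) (O(g) = (-30 + 3*g*g²)*(g - 18) = (-30 + 3*g³)*(-18 + g))
T(4) + O(h) = -22 + 3*(-18 - 7)*(-10 + (-7)³) = -22 + 3*(-25)*(-10 - 343) = -22 + 3*(-25)*(-353) = -22 + 26475 = 26453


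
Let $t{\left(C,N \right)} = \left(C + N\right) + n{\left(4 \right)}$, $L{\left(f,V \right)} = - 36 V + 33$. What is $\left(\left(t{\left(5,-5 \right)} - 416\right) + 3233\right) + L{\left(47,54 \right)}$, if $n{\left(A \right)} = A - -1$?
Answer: $911$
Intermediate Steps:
$L{\left(f,V \right)} = 33 - 36 V$
$n{\left(A \right)} = 1 + A$ ($n{\left(A \right)} = A + 1 = 1 + A$)
$t{\left(C,N \right)} = 5 + C + N$ ($t{\left(C,N \right)} = \left(C + N\right) + \left(1 + 4\right) = \left(C + N\right) + 5 = 5 + C + N$)
$\left(\left(t{\left(5,-5 \right)} - 416\right) + 3233\right) + L{\left(47,54 \right)} = \left(\left(\left(5 + 5 - 5\right) - 416\right) + 3233\right) + \left(33 - 1944\right) = \left(\left(5 - 416\right) + 3233\right) + \left(33 - 1944\right) = \left(-411 + 3233\right) - 1911 = 2822 - 1911 = 911$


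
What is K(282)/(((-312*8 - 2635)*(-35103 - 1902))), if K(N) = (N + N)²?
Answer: 106032/63290885 ≈ 0.0016753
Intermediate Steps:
K(N) = 4*N² (K(N) = (2*N)² = 4*N²)
K(282)/(((-312*8 - 2635)*(-35103 - 1902))) = (4*282²)/(((-312*8 - 2635)*(-35103 - 1902))) = (4*79524)/(((-2496 - 2635)*(-37005))) = 318096/((-5131*(-37005))) = 318096/189872655 = 318096*(1/189872655) = 106032/63290885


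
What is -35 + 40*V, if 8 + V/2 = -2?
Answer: -835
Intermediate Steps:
V = -20 (V = -16 + 2*(-2) = -16 - 4 = -20)
-35 + 40*V = -35 + 40*(-20) = -35 - 800 = -835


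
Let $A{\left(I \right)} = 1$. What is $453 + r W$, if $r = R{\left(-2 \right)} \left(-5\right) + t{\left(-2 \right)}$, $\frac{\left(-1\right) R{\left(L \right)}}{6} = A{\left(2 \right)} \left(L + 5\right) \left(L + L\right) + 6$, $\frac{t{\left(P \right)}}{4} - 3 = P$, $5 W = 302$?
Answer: $- \frac{50887}{5} \approx -10177.0$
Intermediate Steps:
$W = \frac{302}{5}$ ($W = \frac{1}{5} \cdot 302 = \frac{302}{5} \approx 60.4$)
$t{\left(P \right)} = 12 + 4 P$
$R{\left(L \right)} = -36 - 12 L \left(5 + L\right)$ ($R{\left(L \right)} = - 6 \left(1 \left(L + 5\right) \left(L + L\right) + 6\right) = - 6 \left(1 \left(5 + L\right) 2 L + 6\right) = - 6 \left(1 \cdot 2 L \left(5 + L\right) + 6\right) = - 6 \left(2 L \left(5 + L\right) + 6\right) = - 6 \left(6 + 2 L \left(5 + L\right)\right) = -36 - 12 L \left(5 + L\right)$)
$r = -176$ ($r = \left(-36 - -120 - 12 \left(-2\right)^{2}\right) \left(-5\right) + \left(12 + 4 \left(-2\right)\right) = \left(-36 + 120 - 48\right) \left(-5\right) + \left(12 - 8\right) = \left(-36 + 120 - 48\right) \left(-5\right) + 4 = 36 \left(-5\right) + 4 = -180 + 4 = -176$)
$453 + r W = 453 - \frac{53152}{5} = - \frac{50887}{5}$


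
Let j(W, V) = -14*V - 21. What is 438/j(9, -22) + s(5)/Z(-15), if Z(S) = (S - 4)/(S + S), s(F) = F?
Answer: 51372/5453 ≈ 9.4209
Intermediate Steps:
j(W, V) = -21 - 14*V
Z(S) = (-4 + S)/(2*S) (Z(S) = (-4 + S)/((2*S)) = (-4 + S)*(1/(2*S)) = (-4 + S)/(2*S))
438/j(9, -22) + s(5)/Z(-15) = 438/(-21 - 14*(-22)) + 5/(((½)*(-4 - 15)/(-15))) = 438/(-21 + 308) + 5/(((½)*(-1/15)*(-19))) = 438/287 + 5/(19/30) = 438*(1/287) + 5*(30/19) = 438/287 + 150/19 = 51372/5453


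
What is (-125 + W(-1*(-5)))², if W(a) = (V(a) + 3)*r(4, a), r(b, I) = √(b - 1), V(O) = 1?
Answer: 15673 - 1000*√3 ≈ 13941.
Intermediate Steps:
r(b, I) = √(-1 + b)
W(a) = 4*√3 (W(a) = (1 + 3)*√(-1 + 4) = 4*√3)
(-125 + W(-1*(-5)))² = (-125 + 4*√3)²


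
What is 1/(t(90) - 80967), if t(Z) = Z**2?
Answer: -1/72867 ≈ -1.3724e-5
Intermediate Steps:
1/(t(90) - 80967) = 1/(90**2 - 80967) = 1/(8100 - 80967) = 1/(-72867) = -1/72867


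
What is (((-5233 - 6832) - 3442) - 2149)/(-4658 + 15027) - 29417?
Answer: -305042529/10369 ≈ -29419.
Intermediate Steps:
(((-5233 - 6832) - 3442) - 2149)/(-4658 + 15027) - 29417 = ((-12065 - 3442) - 2149)/10369 - 29417 = (-15507 - 2149)*(1/10369) - 29417 = -17656*1/10369 - 29417 = -17656/10369 - 29417 = -305042529/10369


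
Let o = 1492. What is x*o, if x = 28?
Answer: 41776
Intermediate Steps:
x*o = 28*1492 = 41776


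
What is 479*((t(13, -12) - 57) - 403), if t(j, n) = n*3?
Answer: -237584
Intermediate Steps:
t(j, n) = 3*n
479*((t(13, -12) - 57) - 403) = 479*((3*(-12) - 57) - 403) = 479*((-36 - 57) - 403) = 479*(-93 - 403) = 479*(-496) = -237584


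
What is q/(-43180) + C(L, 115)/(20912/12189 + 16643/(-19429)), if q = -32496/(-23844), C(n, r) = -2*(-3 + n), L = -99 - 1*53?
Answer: 1574710397116751033/4363670963813465 ≈ 360.87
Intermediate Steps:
L = -152 (L = -99 - 53 = -152)
C(n, r) = 6 - 2*n
q = 2708/1987 (q = -32496*(-1/23844) = 2708/1987 ≈ 1.3629)
q/(-43180) + C(L, 115)/(20912/12189 + 16643/(-19429)) = (2708/1987)/(-43180) + (6 - 2*(-152))/(20912/12189 + 16643/(-19429)) = (2708/1987)*(-1/43180) + (6 + 304)/(20912*(1/12189) + 16643*(-1/19429)) = -677/21449665 + 310/(20912/12189 - 16643/19429) = -677/21449665 + 310/(203437721/236820081) = -677/21449665 + 310*(236820081/203437721) = -677/21449665 + 73414225110/203437721 = 1574710397116751033/4363670963813465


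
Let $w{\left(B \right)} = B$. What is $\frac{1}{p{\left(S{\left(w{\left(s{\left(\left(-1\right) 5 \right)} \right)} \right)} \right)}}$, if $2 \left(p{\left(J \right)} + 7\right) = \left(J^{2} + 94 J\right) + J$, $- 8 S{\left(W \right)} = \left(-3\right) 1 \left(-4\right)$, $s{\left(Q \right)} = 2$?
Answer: $- \frac{8}{617} \approx -0.012966$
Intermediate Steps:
$S{\left(W \right)} = - \frac{3}{2}$ ($S{\left(W \right)} = - \frac{\left(-3\right) 1 \left(-4\right)}{8} = - \frac{\left(-3\right) \left(-4\right)}{8} = \left(- \frac{1}{8}\right) 12 = - \frac{3}{2}$)
$p{\left(J \right)} = -7 + \frac{J^{2}}{2} + \frac{95 J}{2}$ ($p{\left(J \right)} = -7 + \frac{\left(J^{2} + 94 J\right) + J}{2} = -7 + \frac{J^{2} + 95 J}{2} = -7 + \left(\frac{J^{2}}{2} + \frac{95 J}{2}\right) = -7 + \frac{J^{2}}{2} + \frac{95 J}{2}$)
$\frac{1}{p{\left(S{\left(w{\left(s{\left(\left(-1\right) 5 \right)} \right)} \right)} \right)}} = \frac{1}{-7 + \frac{\left(- \frac{3}{2}\right)^{2}}{2} + \frac{95}{2} \left(- \frac{3}{2}\right)} = \frac{1}{-7 + \frac{1}{2} \cdot \frac{9}{4} - \frac{285}{4}} = \frac{1}{-7 + \frac{9}{8} - \frac{285}{4}} = \frac{1}{- \frac{617}{8}} = - \frac{8}{617}$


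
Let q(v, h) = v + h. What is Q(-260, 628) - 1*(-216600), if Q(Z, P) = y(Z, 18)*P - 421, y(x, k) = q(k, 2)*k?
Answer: 442259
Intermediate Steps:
q(v, h) = h + v
y(x, k) = k*(2 + k) (y(x, k) = (2 + k)*k = k*(2 + k))
Q(Z, P) = -421 + 360*P (Q(Z, P) = (18*(2 + 18))*P - 421 = (18*20)*P - 421 = 360*P - 421 = -421 + 360*P)
Q(-260, 628) - 1*(-216600) = (-421 + 360*628) - 1*(-216600) = (-421 + 226080) + 216600 = 225659 + 216600 = 442259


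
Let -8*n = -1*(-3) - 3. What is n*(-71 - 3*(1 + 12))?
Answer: 0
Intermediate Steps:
n = 0 (n = -(-1*(-3) - 3)/8 = -(3 - 3)/8 = -1/8*0 = 0)
n*(-71 - 3*(1 + 12)) = 0*(-71 - 3*(1 + 12)) = 0*(-71 - 3*13) = 0*(-71 - 39) = 0*(-110) = 0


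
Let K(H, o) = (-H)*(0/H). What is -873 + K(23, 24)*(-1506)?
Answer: -873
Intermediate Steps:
K(H, o) = 0 (K(H, o) = -H*0 = 0)
-873 + K(23, 24)*(-1506) = -873 + 0*(-1506) = -873 + 0 = -873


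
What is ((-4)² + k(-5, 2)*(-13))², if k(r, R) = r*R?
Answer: 21316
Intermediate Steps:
k(r, R) = R*r
((-4)² + k(-5, 2)*(-13))² = ((-4)² + (2*(-5))*(-13))² = (16 - 10*(-13))² = (16 + 130)² = 146² = 21316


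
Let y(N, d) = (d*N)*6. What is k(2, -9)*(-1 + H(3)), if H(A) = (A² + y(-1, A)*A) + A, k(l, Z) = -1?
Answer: 43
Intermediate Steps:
y(N, d) = 6*N*d (y(N, d) = (N*d)*6 = 6*N*d)
H(A) = A - 5*A² (H(A) = (A² + (6*(-1)*A)*A) + A = (A² + (-6*A)*A) + A = (A² - 6*A²) + A = -5*A² + A = A - 5*A²)
k(2, -9)*(-1 + H(3)) = -(-1 + 3*(1 - 5*3)) = -(-1 + 3*(1 - 15)) = -(-1 + 3*(-14)) = -(-1 - 42) = -1*(-43) = 43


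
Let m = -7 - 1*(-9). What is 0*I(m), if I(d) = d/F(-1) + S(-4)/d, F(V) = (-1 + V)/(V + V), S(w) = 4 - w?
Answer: 0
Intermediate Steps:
m = 2 (m = -7 + 9 = 2)
F(V) = (-1 + V)/(2*V) (F(V) = (-1 + V)/((2*V)) = (-1 + V)*(1/(2*V)) = (-1 + V)/(2*V))
I(d) = d + 8/d (I(d) = d/(((½)*(-1 - 1)/(-1))) + (4 - 1*(-4))/d = d/(((½)*(-1)*(-2))) + (4 + 4)/d = d/1 + 8/d = d*1 + 8/d = d + 8/d)
0*I(m) = 0*(2 + 8/2) = 0*(2 + 8*(½)) = 0*(2 + 4) = 0*6 = 0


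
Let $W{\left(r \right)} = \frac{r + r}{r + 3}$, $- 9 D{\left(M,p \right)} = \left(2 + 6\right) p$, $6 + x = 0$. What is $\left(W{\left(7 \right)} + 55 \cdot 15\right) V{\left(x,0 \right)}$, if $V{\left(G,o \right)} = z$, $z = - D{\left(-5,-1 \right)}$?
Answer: $- \frac{33056}{45} \approx -734.58$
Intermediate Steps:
$x = -6$ ($x = -6 + 0 = -6$)
$D{\left(M,p \right)} = - \frac{8 p}{9}$ ($D{\left(M,p \right)} = - \frac{\left(2 + 6\right) p}{9} = - \frac{8 p}{9}$)
$W{\left(r \right)} = \frac{2 r}{3 + r}$
$z = - \frac{8}{9}$ ($z = - \frac{\left(-8\right) \left(-1\right)}{9} = \left(-1\right) \frac{8}{9} = - \frac{8}{9} \approx -0.88889$)
$V{\left(G,o \right)} = - \frac{8}{9}$
$\left(W{\left(7 \right)} + 55 \cdot 15\right) V{\left(x,0 \right)} = \left(2 \cdot 7 \frac{1}{3 + 7} + 55 \cdot 15\right) \left(- \frac{8}{9}\right) = \left(2 \cdot 7 \cdot \frac{1}{10} + 825\right) \left(- \frac{8}{9}\right) = \left(\frac{7}{5} + 825\right) \left(- \frac{8}{9}\right) = \frac{4132}{5} \left(- \frac{8}{9}\right) = - \frac{33056}{45}$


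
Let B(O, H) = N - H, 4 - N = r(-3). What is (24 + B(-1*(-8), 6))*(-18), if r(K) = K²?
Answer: -234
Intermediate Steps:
N = -5 (N = 4 - 1*(-3)² = 4 - 1*9 = 4 - 9 = -5)
B(O, H) = -5 - H
(24 + B(-1*(-8), 6))*(-18) = (24 + (-5 - 1*6))*(-18) = (24 + (-5 - 6))*(-18) = (24 - 11)*(-18) = 13*(-18) = -234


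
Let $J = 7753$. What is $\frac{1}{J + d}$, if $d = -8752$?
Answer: $- \frac{1}{999} \approx -0.001001$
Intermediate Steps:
$\frac{1}{J + d} = \frac{1}{7753 - 8752} = \frac{1}{-999} = - \frac{1}{999}$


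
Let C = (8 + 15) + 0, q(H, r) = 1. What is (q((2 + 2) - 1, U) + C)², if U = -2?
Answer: 576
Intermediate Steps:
C = 23 (C = 23 + 0 = 23)
(q((2 + 2) - 1, U) + C)² = (1 + 23)² = 24² = 576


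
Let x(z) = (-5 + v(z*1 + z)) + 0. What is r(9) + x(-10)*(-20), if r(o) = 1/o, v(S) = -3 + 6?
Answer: 361/9 ≈ 40.111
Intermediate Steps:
v(S) = 3
x(z) = -2 (x(z) = (-5 + 3) + 0 = -2 + 0 = -2)
r(9) + x(-10)*(-20) = 1/9 - 2*(-20) = 1/9 + 40 = 361/9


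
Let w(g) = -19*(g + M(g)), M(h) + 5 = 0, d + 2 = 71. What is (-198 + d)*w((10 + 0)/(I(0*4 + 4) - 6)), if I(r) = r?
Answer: -24510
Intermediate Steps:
d = 69 (d = -2 + 71 = 69)
M(h) = -5 (M(h) = -5 + 0 = -5)
w(g) = 95 - 19*g (w(g) = -19*(g - 5) = -19*(-5 + g) = 95 - 19*g)
(-198 + d)*w((10 + 0)/(I(0*4 + 4) - 6)) = (-198 + 69)*(95 - 19*(10 + 0)/((0*4 + 4) - 6)) = -129*(95 - 190/((0 + 4) - 6)) = -129*(95 - 190/(4 - 6)) = -129*(95 - 190/(-2)) = -129*(95 - 190*(-1)/2) = -129*(95 - 19*(-5)) = -129*(95 + 95) = -129*190 = -24510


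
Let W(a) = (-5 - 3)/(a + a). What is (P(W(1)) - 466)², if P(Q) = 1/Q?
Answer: 3478225/16 ≈ 2.1739e+5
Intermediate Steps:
W(a) = -4/a (W(a) = -8*1/(2*a) = -4/a)
(P(W(1)) - 466)² = (1/(-4/1) - 466)² = (1/(-4*1) - 466)² = (1/(-4) - 466)² = (-¼ - 466)² = (-1865/4)² = 3478225/16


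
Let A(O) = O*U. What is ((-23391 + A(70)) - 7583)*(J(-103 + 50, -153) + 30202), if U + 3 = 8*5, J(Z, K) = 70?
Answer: -859240448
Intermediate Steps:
U = 37 (U = -3 + 8*5 = -3 + 40 = 37)
A(O) = 37*O (A(O) = O*37 = 37*O)
((-23391 + A(70)) - 7583)*(J(-103 + 50, -153) + 30202) = ((-23391 + 37*70) - 7583)*(70 + 30202) = ((-23391 + 2590) - 7583)*30272 = (-20801 - 7583)*30272 = -28384*30272 = -859240448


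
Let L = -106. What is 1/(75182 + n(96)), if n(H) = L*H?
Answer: 1/65006 ≈ 1.5383e-5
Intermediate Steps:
n(H) = -106*H
1/(75182 + n(96)) = 1/(75182 - 106*96) = 1/(75182 - 10176) = 1/65006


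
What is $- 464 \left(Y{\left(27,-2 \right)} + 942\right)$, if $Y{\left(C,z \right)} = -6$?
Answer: $-434304$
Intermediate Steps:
$- 464 \left(Y{\left(27,-2 \right)} + 942\right) = - 464 \left(-6 + 942\right) = \left(-464\right) 936 = -434304$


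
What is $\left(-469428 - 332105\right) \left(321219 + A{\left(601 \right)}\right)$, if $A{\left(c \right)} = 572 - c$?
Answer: $-257444384270$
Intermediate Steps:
$\left(-469428 - 332105\right) \left(321219 + A{\left(601 \right)}\right) = \left(-469428 - 332105\right) \left(321219 + \left(572 - 601\right)\right) = - 801533 \left(321219 + \left(572 - 601\right)\right) = - 801533 \left(321219 - 29\right) = \left(-801533\right) 321190 = -257444384270$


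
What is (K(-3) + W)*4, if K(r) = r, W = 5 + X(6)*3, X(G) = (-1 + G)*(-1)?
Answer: -52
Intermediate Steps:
X(G) = 1 - G
W = -10 (W = 5 + (1 - 1*6)*3 = 5 + (1 - 6)*3 = 5 - 5*3 = 5 - 15 = -10)
(K(-3) + W)*4 = (-3 - 10)*4 = -13*4 = -52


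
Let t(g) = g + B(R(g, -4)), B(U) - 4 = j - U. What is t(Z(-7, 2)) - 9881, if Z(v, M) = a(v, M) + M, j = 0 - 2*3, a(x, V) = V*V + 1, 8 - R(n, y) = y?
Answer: -9888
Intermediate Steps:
R(n, y) = 8 - y
a(x, V) = 1 + V**2 (a(x, V) = V**2 + 1 = 1 + V**2)
j = -6 (j = 0 - 6 = -6)
B(U) = -2 - U (B(U) = 4 + (-6 - U) = -2 - U)
Z(v, M) = 1 + M + M**2 (Z(v, M) = (1 + M**2) + M = 1 + M + M**2)
t(g) = -14 + g (t(g) = g + (-2 - (8 - 1*(-4))) = g + (-2 - (8 + 4)) = g + (-2 - 1*12) = g + (-2 - 12) = g - 14 = -14 + g)
t(Z(-7, 2)) - 9881 = (-14 + (1 + 2 + 2**2)) - 9881 = (-14 + (1 + 2 + 4)) - 9881 = (-14 + 7) - 9881 = -7 - 9881 = -9888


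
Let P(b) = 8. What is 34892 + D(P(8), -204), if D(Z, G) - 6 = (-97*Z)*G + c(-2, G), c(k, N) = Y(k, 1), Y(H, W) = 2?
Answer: 193204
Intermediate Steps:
c(k, N) = 2
D(Z, G) = 8 - 97*G*Z (D(Z, G) = 6 + ((-97*Z)*G + 2) = 6 + (-97*G*Z + 2) = 6 + (2 - 97*G*Z) = 8 - 97*G*Z)
34892 + D(P(8), -204) = 34892 + (8 - 97*(-204)*8) = 34892 + (8 + 158304) = 34892 + 158312 = 193204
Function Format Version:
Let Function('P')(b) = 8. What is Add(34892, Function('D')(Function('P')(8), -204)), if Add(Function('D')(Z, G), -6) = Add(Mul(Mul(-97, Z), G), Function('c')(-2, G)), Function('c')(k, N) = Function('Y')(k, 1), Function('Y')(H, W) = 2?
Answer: 193204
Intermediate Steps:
Function('c')(k, N) = 2
Function('D')(Z, G) = Add(8, Mul(-97, G, Z)) (Function('D')(Z, G) = Add(6, Add(Mul(Mul(-97, Z), G), 2)) = Add(6, Add(Mul(-97, G, Z), 2)) = Add(6, Add(2, Mul(-97, G, Z))) = Add(8, Mul(-97, G, Z)))
Add(34892, Function('D')(Function('P')(8), -204)) = Add(34892, Add(8, Mul(-97, -204, 8))) = Add(34892, Add(8, 158304)) = Add(34892, 158312) = 193204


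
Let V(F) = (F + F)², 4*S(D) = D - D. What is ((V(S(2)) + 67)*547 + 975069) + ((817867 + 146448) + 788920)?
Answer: 2764953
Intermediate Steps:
S(D) = 0 (S(D) = (D - D)/4 = (¼)*0 = 0)
V(F) = 4*F² (V(F) = (2*F)² = 4*F²)
((V(S(2)) + 67)*547 + 975069) + ((817867 + 146448) + 788920) = ((4*0² + 67)*547 + 975069) + ((817867 + 146448) + 788920) = ((4*0 + 67)*547 + 975069) + (964315 + 788920) = ((0 + 67)*547 + 975069) + 1753235 = (67*547 + 975069) + 1753235 = (36649 + 975069) + 1753235 = 1011718 + 1753235 = 2764953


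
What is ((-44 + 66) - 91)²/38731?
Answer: 4761/38731 ≈ 0.12292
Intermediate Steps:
((-44 + 66) - 91)²/38731 = (22 - 91)²*(1/38731) = (-69)²*(1/38731) = 4761*(1/38731) = 4761/38731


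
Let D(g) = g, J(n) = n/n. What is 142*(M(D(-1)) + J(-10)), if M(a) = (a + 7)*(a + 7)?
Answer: 5254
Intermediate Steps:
J(n) = 1
M(a) = (7 + a)² (M(a) = (7 + a)*(7 + a) = (7 + a)²)
142*(M(D(-1)) + J(-10)) = 142*((7 - 1)² + 1) = 142*(6² + 1) = 142*(36 + 1) = 142*37 = 5254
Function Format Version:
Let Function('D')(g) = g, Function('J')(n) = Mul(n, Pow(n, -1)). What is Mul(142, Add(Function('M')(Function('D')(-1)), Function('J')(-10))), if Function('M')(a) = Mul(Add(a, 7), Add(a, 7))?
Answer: 5254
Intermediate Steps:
Function('J')(n) = 1
Function('M')(a) = Pow(Add(7, a), 2) (Function('M')(a) = Mul(Add(7, a), Add(7, a)) = Pow(Add(7, a), 2))
Mul(142, Add(Function('M')(Function('D')(-1)), Function('J')(-10))) = Mul(142, Add(Pow(Add(7, -1), 2), 1)) = Mul(142, Add(Pow(6, 2), 1)) = Mul(142, Add(36, 1)) = Mul(142, 37) = 5254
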